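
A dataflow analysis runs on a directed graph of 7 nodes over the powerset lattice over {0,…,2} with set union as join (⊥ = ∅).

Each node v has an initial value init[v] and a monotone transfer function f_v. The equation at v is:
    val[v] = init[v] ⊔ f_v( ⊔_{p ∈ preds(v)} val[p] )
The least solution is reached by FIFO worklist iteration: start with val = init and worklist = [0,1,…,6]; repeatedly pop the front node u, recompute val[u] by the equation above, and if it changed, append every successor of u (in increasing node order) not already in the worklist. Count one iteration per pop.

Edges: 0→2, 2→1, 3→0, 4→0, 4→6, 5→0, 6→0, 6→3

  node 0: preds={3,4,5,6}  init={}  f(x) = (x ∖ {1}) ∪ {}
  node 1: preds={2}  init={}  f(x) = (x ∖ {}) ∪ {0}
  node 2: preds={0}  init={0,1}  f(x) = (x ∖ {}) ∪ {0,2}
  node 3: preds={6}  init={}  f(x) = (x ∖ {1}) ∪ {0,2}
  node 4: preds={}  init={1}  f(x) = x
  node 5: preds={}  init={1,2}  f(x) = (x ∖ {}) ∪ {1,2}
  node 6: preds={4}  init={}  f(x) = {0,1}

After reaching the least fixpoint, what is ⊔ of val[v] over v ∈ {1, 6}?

Worklist (11 pops):
  #1 pop 0: in={1,2} → {2} (was {}); enqueue []
  #2 pop 1: in={0,1} → {0,1} (was {}); enqueue []
  #3 pop 2: in={2} → {0,1,2} (was {0,1}); enqueue [1]
  #4 pop 3: in={} → {0,2} (was {}); enqueue [0]
  #5 pop 4: in={} → {1} (no change)
  #6 pop 5: in={} → {1,2} (no change)
  #7 pop 6: in={1} → {0,1} (was {}); enqueue [3]
  #8 pop 1: in={0,1,2} → {0,1,2} (was {0,1}); enqueue []
  #9 pop 0: in={0,1,2} → {0,2} (was {2}); enqueue [2]
  #10 pop 3: in={0,1} → {0,2} (no change)
  #11 pop 2: in={0,2} → {0,1,2} (no change)

Fixpoint:
  val[0] = {0,2}
  val[1] = {0,1,2}
  val[2] = {0,1,2}
  val[3] = {0,2}
  val[4] = {1}
  val[5] = {1,2}
  val[6] = {0,1}

{0,1,2}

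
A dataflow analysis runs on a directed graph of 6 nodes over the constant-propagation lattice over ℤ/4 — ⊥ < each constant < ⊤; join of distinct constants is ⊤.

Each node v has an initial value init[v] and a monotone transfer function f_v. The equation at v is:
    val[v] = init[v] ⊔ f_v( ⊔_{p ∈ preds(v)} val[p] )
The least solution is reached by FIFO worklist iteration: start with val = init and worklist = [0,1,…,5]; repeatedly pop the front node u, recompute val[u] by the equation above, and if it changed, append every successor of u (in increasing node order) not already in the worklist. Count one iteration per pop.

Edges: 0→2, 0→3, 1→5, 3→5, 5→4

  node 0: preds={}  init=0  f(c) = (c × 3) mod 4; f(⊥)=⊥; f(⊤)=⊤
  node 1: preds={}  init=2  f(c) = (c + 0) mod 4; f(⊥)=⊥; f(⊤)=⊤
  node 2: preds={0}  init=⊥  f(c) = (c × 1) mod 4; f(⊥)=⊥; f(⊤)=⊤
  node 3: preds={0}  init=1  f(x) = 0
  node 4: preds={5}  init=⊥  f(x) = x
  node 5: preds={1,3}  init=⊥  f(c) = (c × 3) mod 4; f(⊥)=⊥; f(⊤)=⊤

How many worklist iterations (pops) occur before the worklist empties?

Worklist (7 pops):
  #1 pop 0: in=⊥ → 0 (no change)
  #2 pop 1: in=⊥ → 2 (no change)
  #3 pop 2: in=0 → 0 (was ⊥); enqueue []
  #4 pop 3: in=0 → ⊤ (was 1); enqueue []
  #5 pop 4: in=⊥ → ⊥ (no change)
  #6 pop 5: in=⊤ → ⊤ (was ⊥); enqueue [4]
  #7 pop 4: in=⊤ → ⊤ (was ⊥); enqueue []

Fixpoint:
  val[0] = 0
  val[1] = 2
  val[2] = 0
  val[3] = ⊤
  val[4] = ⊤
  val[5] = ⊤

7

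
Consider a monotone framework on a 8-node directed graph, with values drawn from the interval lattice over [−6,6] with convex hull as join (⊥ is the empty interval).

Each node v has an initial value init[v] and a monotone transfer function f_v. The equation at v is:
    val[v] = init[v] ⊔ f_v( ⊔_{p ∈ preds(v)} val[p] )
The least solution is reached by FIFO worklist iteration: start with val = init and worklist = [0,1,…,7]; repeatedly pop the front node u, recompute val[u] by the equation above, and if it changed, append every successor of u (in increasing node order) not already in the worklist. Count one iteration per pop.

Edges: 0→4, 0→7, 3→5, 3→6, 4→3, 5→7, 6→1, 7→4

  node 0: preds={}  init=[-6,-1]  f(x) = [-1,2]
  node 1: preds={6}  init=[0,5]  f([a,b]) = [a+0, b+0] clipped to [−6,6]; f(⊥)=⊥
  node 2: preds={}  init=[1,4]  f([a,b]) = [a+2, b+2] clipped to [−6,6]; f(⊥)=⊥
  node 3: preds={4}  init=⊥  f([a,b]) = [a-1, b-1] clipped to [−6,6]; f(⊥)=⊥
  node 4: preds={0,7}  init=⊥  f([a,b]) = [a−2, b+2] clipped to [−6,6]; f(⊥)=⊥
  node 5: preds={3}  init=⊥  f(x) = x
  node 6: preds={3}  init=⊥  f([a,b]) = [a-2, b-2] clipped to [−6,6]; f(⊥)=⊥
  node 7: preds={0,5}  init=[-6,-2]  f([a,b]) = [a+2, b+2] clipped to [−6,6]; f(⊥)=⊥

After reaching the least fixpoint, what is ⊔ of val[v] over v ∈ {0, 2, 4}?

[-6,6]

Trace (21 dequeues):
  [1] u=0 | in ⊥ | out [-6,2] | prev [-6,-1] | push {}
  [2] u=1 | in ⊥ | out [0,5] | ==
  [3] u=2 | in ⊥ | out [1,4] | ==
  [4] u=3 | in ⊥ | out ⊥ | ==
  [5] u=4 | in [-6,2] | out [-6,4] | prev ⊥ | push {3}
  [6] u=5 | in ⊥ | out ⊥ | ==
  [7] u=6 | in ⊥ | out ⊥ | ==
  [8] u=7 | in [-6,2] | out [-6,4] | prev [-6,-2] | push {4}
  [9] u=3 | in [-6,4] | out [-6,3] | prev ⊥ | push {5,6}
  [10] u=4 | in [-6,4] | out [-6,6] | prev [-6,4] | push {3}
  [11] u=5 | in [-6,3] | out [-6,3] | prev ⊥ | push {7}
  [12] u=6 | in [-6,3] | out [-6,1] | prev ⊥ | push {1}
  [13] u=3 | in [-6,6] | out [-6,5] | prev [-6,3] | push {5,6}
  [14] u=7 | in [-6,3] | out [-6,5] | prev [-6,4] | push {4}
  [15] u=1 | in [-6,1] | out [-6,5] | prev [0,5] | push {}
  [16] u=5 | in [-6,5] | out [-6,5] | prev [-6,3] | push {7}
  [17] u=6 | in [-6,5] | out [-6,3] | prev [-6,1] | push {1}
  [18] u=4 | in [-6,5] | out [-6,6] | ==
  [19] u=7 | in [-6,5] | out [-6,6] | prev [-6,5] | push {4}
  [20] u=1 | in [-6,3] | out [-6,5] | ==
  [21] u=4 | in [-6,6] | out [-6,6] | ==

Converged values:
  [0] [-6,2]
  [1] [-6,5]
  [2] [1,4]
  [3] [-6,5]
  [4] [-6,6]
  [5] [-6,5]
  [6] [-6,3]
  [7] [-6,6]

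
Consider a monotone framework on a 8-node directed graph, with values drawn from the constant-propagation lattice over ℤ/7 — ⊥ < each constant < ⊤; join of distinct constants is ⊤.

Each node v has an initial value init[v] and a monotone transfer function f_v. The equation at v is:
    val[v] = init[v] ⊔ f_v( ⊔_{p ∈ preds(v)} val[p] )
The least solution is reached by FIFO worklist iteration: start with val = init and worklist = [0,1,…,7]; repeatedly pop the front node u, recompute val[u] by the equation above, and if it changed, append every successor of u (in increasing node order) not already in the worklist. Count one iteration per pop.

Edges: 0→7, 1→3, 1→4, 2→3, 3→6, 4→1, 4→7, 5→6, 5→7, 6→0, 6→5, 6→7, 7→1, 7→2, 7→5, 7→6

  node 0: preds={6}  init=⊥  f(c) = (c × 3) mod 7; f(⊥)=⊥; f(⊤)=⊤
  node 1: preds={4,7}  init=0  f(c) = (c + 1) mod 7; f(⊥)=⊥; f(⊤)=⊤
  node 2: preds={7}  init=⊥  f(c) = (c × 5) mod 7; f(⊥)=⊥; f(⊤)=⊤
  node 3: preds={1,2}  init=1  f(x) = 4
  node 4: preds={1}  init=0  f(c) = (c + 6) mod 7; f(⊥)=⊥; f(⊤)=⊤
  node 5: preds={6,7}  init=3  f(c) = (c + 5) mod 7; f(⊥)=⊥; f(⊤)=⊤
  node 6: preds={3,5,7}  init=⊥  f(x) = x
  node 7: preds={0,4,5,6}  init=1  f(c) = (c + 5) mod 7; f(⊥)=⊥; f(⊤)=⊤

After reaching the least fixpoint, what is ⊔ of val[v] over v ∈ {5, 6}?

Trace (15 dequeues):
  [1] u=0 | in ⊥ | out ⊥ | ==
  [2] u=1 | in ⊤ | out ⊤ | prev 0 | push {}
  [3] u=2 | in 1 | out 5 | prev ⊥ | push {}
  [4] u=3 | in ⊤ | out ⊤ | prev 1 | push {}
  [5] u=4 | in ⊤ | out ⊤ | prev 0 | push {1}
  [6] u=5 | in 1 | out ⊤ | prev 3 | push {}
  [7] u=6 | in ⊤ | out ⊤ | prev ⊥ | push {0,5}
  [8] u=7 | in ⊤ | out ⊤ | prev 1 | push {2,6}
  [9] u=1 | in ⊤ | out ⊤ | ==
  [10] u=0 | in ⊤ | out ⊤ | prev ⊥ | push {7}
  [11] u=5 | in ⊤ | out ⊤ | ==
  [12] u=2 | in ⊤ | out ⊤ | prev 5 | push {3}
  [13] u=6 | in ⊤ | out ⊤ | ==
  [14] u=7 | in ⊤ | out ⊤ | ==
  [15] u=3 | in ⊤ | out ⊤ | ==

Converged values:
  [0] ⊤
  [1] ⊤
  [2] ⊤
  [3] ⊤
  [4] ⊤
  [5] ⊤
  [6] ⊤
  [7] ⊤

⊤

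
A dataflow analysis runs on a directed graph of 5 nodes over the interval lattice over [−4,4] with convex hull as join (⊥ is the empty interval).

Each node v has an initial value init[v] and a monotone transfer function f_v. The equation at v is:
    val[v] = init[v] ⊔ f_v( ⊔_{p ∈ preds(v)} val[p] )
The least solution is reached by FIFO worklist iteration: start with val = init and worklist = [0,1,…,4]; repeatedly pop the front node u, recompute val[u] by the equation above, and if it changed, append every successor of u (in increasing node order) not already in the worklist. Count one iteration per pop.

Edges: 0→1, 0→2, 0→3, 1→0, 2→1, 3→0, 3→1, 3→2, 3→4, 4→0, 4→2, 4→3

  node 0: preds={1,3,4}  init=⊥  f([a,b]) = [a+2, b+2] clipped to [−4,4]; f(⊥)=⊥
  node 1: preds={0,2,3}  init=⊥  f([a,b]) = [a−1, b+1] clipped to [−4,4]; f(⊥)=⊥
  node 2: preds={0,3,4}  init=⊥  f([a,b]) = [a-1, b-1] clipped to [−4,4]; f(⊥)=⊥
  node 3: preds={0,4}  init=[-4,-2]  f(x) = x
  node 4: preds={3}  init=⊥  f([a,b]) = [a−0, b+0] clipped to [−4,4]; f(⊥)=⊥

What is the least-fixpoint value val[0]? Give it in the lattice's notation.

[-2,4]

Iteration log — 21 steps:
  step 1. node 0  ⊔preds=[-4,-2]  new=[-2,0]  old=⊥  +wl: 
  step 2. node 1  ⊔preds=[-4,0]  new=[-4,1]  old=⊥  +wl: 0
  step 3. node 2  ⊔preds=[-4,0]  new=[-4,-1]  old=⊥  +wl: 1
  step 4. node 3  ⊔preds=[-2,0]  new=[-4,0]  old=[-4,-2]  +wl: 2
  step 5. node 4  ⊔preds=[-4,0]  new=[-4,0]  old=⊥  +wl: 3
  step 6. node 0  ⊔preds=[-4,1]  new=[-2,3]  old=[-2,0]  +wl: 
  step 7. node 1  ⊔preds=[-4,3]  new=[-4,4]  old=[-4,1]  +wl: 0
  step 8. node 2  ⊔preds=[-4,3]  new=[-4,2]  old=[-4,-1]  +wl: 1
  step 9. node 3  ⊔preds=[-4,3]  new=[-4,3]  old=[-4,0]  +wl: 2,4
  step 10. node 0  ⊔preds=[-4,4]  new=[-2,4]  old=[-2,3]  +wl: 3
  step 11. node 1  ⊔preds=[-4,4]  new=[-4,4]  stable
  step 12. node 2  ⊔preds=[-4,4]  new=[-4,3]  old=[-4,2]  +wl: 1
  step 13. node 4  ⊔preds=[-4,3]  new=[-4,3]  old=[-4,0]  +wl: 0,2
  step 14. node 3  ⊔preds=[-4,4]  new=[-4,4]  old=[-4,3]  +wl: 4
  step 15. node 1  ⊔preds=[-4,4]  new=[-4,4]  stable
  step 16. node 0  ⊔preds=[-4,4]  new=[-2,4]  stable
  step 17. node 2  ⊔preds=[-4,4]  new=[-4,3]  stable
  step 18. node 4  ⊔preds=[-4,4]  new=[-4,4]  old=[-4,3]  +wl: 0,2,3
  step 19. node 0  ⊔preds=[-4,4]  new=[-2,4]  stable
  step 20. node 2  ⊔preds=[-4,4]  new=[-4,3]  stable
  step 21. node 3  ⊔preds=[-4,4]  new=[-4,4]  stable

Least fixpoint reached:
  node 0: [-2,4]
  node 1: [-4,4]
  node 2: [-4,3]
  node 3: [-4,4]
  node 4: [-4,4]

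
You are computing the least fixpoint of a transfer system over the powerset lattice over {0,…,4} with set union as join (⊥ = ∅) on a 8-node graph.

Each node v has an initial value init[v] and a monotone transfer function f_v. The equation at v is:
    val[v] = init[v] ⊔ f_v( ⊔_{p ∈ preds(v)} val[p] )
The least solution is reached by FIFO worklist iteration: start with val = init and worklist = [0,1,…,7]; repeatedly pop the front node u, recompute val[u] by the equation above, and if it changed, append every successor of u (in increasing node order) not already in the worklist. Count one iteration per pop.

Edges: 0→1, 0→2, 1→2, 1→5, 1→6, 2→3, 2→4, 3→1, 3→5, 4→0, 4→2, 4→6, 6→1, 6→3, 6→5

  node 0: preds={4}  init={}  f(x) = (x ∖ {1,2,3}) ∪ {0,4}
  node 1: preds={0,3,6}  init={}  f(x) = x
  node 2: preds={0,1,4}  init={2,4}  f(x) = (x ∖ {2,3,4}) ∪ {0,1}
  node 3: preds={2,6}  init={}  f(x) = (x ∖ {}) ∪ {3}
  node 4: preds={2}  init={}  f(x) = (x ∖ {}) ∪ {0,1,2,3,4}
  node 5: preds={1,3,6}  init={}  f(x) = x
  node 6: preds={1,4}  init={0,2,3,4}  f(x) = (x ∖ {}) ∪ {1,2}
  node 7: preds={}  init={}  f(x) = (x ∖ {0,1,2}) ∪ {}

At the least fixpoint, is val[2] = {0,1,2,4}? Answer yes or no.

Worklist (14 pops):
  #1 pop 0: in={} → {0,4} (was {}); enqueue []
  #2 pop 1: in={0,2,3,4} → {0,2,3,4} (was {}); enqueue []
  #3 pop 2: in={0,2,3,4} → {0,1,2,4} (was {2,4}); enqueue []
  #4 pop 3: in={0,1,2,3,4} → {0,1,2,3,4} (was {}); enqueue [1]
  #5 pop 4: in={0,1,2,4} → {0,1,2,3,4} (was {}); enqueue [0,2]
  #6 pop 5: in={0,1,2,3,4} → {0,1,2,3,4} (was {}); enqueue []
  #7 pop 6: in={0,1,2,3,4} → {0,1,2,3,4} (was {0,2,3,4}); enqueue [3,5]
  #8 pop 7: in={} → {} (no change)
  #9 pop 1: in={0,1,2,3,4} → {0,1,2,3,4} (was {0,2,3,4}); enqueue [6]
  #10 pop 0: in={0,1,2,3,4} → {0,4} (no change)
  #11 pop 2: in={0,1,2,3,4} → {0,1,2,4} (no change)
  #12 pop 3: in={0,1,2,3,4} → {0,1,2,3,4} (no change)
  #13 pop 5: in={0,1,2,3,4} → {0,1,2,3,4} (no change)
  #14 pop 6: in={0,1,2,3,4} → {0,1,2,3,4} (no change)

Fixpoint:
  val[0] = {0,4}
  val[1] = {0,1,2,3,4}
  val[2] = {0,1,2,4}
  val[3] = {0,1,2,3,4}
  val[4] = {0,1,2,3,4}
  val[5] = {0,1,2,3,4}
  val[6] = {0,1,2,3,4}
  val[7] = {}

yes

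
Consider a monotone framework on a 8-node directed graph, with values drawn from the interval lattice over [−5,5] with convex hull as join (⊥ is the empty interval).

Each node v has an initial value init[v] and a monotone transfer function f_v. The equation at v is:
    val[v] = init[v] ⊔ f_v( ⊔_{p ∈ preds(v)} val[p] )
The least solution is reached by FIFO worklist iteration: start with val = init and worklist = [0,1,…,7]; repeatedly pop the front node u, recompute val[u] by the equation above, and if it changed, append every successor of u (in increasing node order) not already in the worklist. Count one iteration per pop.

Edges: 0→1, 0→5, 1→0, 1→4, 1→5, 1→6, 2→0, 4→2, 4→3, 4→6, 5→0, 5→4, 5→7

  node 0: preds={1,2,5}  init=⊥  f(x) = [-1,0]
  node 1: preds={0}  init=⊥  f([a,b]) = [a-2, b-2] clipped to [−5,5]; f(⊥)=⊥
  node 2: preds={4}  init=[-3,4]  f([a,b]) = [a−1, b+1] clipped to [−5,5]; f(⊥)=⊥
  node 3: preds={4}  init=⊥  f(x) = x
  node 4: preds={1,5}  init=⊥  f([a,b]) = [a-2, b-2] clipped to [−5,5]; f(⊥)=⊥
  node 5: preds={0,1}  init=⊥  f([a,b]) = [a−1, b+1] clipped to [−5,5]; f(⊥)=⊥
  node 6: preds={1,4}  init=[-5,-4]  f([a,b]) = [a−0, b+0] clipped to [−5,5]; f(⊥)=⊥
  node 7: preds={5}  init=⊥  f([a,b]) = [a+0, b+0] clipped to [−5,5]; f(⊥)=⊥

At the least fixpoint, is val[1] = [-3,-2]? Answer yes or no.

yes

Trace (16 dequeues):
  [1] u=0 | in [-3,4] | out [-1,0] | prev ⊥ | push {}
  [2] u=1 | in [-1,0] | out [-3,-2] | prev ⊥ | push {0}
  [3] u=2 | in ⊥ | out [-3,4] | ==
  [4] u=3 | in ⊥ | out ⊥ | ==
  [5] u=4 | in [-3,-2] | out [-5,-4] | prev ⊥ | push {2,3}
  [6] u=5 | in [-3,0] | out [-4,1] | prev ⊥ | push {4}
  [7] u=6 | in [-5,-2] | out [-5,-2] | prev [-5,-4] | push {}
  [8] u=7 | in [-4,1] | out [-4,1] | prev ⊥ | push {}
  [9] u=0 | in [-4,4] | out [-1,0] | ==
  [10] u=2 | in [-5,-4] | out [-5,4] | prev [-3,4] | push {0}
  [11] u=3 | in [-5,-4] | out [-5,-4] | prev ⊥ | push {}
  [12] u=4 | in [-4,1] | out [-5,-1] | prev [-5,-4] | push {2,3,6}
  [13] u=0 | in [-5,4] | out [-1,0] | ==
  [14] u=2 | in [-5,-1] | out [-5,4] | ==
  [15] u=3 | in [-5,-1] | out [-5,-1] | prev [-5,-4] | push {}
  [16] u=6 | in [-5,-1] | out [-5,-1] | prev [-5,-2] | push {}

Converged values:
  [0] [-1,0]
  [1] [-3,-2]
  [2] [-5,4]
  [3] [-5,-1]
  [4] [-5,-1]
  [5] [-4,1]
  [6] [-5,-1]
  [7] [-4,1]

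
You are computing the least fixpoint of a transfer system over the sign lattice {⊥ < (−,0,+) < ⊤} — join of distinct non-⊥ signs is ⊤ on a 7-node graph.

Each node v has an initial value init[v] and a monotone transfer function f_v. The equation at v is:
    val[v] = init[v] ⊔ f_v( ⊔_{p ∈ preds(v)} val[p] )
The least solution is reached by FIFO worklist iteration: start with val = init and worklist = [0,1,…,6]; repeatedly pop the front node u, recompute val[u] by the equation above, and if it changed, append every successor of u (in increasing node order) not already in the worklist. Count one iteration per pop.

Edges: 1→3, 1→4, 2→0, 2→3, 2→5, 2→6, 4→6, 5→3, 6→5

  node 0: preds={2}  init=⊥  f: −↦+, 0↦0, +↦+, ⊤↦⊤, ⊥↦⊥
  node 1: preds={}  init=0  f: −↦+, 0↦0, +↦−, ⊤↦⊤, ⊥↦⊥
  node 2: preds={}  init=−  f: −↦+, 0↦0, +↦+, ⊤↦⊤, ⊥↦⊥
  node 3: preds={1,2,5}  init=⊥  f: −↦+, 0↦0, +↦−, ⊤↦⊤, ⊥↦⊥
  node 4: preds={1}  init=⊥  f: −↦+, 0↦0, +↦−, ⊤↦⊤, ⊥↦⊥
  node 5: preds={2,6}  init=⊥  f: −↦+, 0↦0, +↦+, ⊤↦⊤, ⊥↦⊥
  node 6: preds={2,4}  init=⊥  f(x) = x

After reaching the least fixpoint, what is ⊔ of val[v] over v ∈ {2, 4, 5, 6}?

Worklist (10 pops):
  #1 pop 0: in=− → + (was ⊥); enqueue []
  #2 pop 1: in=⊥ → 0 (no change)
  #3 pop 2: in=⊥ → − (no change)
  #4 pop 3: in=⊤ → ⊤ (was ⊥); enqueue []
  #5 pop 4: in=0 → 0 (was ⊥); enqueue []
  #6 pop 5: in=− → + (was ⊥); enqueue [3]
  #7 pop 6: in=⊤ → ⊤ (was ⊥); enqueue [5]
  #8 pop 3: in=⊤ → ⊤ (no change)
  #9 pop 5: in=⊤ → ⊤ (was +); enqueue [3]
  #10 pop 3: in=⊤ → ⊤ (no change)

Fixpoint:
  val[0] = +
  val[1] = 0
  val[2] = −
  val[3] = ⊤
  val[4] = 0
  val[5] = ⊤
  val[6] = ⊤

⊤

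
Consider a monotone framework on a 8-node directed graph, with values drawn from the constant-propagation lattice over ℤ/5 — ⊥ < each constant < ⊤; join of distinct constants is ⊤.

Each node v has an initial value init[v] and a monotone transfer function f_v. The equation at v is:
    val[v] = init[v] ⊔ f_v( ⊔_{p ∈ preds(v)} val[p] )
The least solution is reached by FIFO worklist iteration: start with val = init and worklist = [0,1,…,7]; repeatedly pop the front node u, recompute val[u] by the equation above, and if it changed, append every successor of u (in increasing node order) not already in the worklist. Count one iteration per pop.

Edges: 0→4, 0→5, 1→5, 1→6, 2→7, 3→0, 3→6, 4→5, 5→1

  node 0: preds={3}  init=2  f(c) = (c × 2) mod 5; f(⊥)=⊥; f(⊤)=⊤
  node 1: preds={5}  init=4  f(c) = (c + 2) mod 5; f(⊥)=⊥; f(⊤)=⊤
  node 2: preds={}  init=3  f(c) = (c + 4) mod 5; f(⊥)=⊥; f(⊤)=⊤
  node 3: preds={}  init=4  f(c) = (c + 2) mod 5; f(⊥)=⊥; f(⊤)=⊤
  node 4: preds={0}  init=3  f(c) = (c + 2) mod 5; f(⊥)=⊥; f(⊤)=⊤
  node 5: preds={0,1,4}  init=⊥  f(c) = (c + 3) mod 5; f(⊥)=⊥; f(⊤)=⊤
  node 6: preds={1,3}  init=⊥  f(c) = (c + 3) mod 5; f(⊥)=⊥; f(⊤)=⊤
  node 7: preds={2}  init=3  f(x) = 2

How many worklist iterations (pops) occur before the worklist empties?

11

Iteration log — 11 steps:
  step 1. node 0  ⊔preds=4  new=⊤  old=2  +wl: 
  step 2. node 1  ⊔preds=⊥  new=4  stable
  step 3. node 2  ⊔preds=⊥  new=3  stable
  step 4. node 3  ⊔preds=⊥  new=4  stable
  step 5. node 4  ⊔preds=⊤  new=⊤  old=3  +wl: 
  step 6. node 5  ⊔preds=⊤  new=⊤  old=⊥  +wl: 1
  step 7. node 6  ⊔preds=4  new=2  old=⊥  +wl: 
  step 8. node 7  ⊔preds=3  new=⊤  old=3  +wl: 
  step 9. node 1  ⊔preds=⊤  new=⊤  old=4  +wl: 5,6
  step 10. node 5  ⊔preds=⊤  new=⊤  stable
  step 11. node 6  ⊔preds=⊤  new=⊤  old=2  +wl: 

Least fixpoint reached:
  node 0: ⊤
  node 1: ⊤
  node 2: 3
  node 3: 4
  node 4: ⊤
  node 5: ⊤
  node 6: ⊤
  node 7: ⊤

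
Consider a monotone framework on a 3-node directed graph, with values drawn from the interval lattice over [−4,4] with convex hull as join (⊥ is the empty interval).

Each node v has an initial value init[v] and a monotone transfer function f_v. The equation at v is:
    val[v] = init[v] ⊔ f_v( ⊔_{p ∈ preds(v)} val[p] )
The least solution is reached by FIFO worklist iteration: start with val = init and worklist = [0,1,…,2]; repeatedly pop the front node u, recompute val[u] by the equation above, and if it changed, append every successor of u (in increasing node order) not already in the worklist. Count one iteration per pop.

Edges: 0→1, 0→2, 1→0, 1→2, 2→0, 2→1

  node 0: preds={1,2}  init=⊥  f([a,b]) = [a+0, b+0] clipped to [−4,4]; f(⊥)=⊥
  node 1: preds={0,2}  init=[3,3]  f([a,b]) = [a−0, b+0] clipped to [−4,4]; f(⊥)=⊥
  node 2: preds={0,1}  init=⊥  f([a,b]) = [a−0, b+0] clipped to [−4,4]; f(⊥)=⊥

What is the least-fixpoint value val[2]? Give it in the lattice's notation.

Worklist (5 pops):
  #1 pop 0: in=[3,3] → [3,3] (was ⊥); enqueue []
  #2 pop 1: in=[3,3] → [3,3] (no change)
  #3 pop 2: in=[3,3] → [3,3] (was ⊥); enqueue [0,1]
  #4 pop 0: in=[3,3] → [3,3] (no change)
  #5 pop 1: in=[3,3] → [3,3] (no change)

Fixpoint:
  val[0] = [3,3]
  val[1] = [3,3]
  val[2] = [3,3]

[3,3]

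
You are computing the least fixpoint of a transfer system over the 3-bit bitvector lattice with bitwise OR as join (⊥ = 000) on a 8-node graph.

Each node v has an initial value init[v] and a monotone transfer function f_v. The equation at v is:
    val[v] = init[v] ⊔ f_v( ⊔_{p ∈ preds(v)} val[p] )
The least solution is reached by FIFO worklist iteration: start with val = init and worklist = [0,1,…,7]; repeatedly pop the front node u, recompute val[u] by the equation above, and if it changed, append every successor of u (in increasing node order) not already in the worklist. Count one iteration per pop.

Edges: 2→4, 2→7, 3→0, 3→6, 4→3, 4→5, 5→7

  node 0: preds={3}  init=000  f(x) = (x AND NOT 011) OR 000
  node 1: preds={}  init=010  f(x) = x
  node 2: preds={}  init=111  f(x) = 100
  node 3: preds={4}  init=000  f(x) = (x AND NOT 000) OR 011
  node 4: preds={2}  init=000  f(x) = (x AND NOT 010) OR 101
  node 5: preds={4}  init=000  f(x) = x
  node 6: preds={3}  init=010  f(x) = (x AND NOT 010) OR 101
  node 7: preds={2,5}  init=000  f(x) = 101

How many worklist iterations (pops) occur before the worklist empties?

12

Iteration log — 12 steps:
  step 1. node 0  ⊔preds=000  new=000  stable
  step 2. node 1  ⊔preds=000  new=010  stable
  step 3. node 2  ⊔preds=000  new=111  stable
  step 4. node 3  ⊔preds=000  new=011  old=000  +wl: 0
  step 5. node 4  ⊔preds=111  new=101  old=000  +wl: 3
  step 6. node 5  ⊔preds=101  new=101  old=000  +wl: 
  step 7. node 6  ⊔preds=011  new=111  old=010  +wl: 
  step 8. node 7  ⊔preds=111  new=101  old=000  +wl: 
  step 9. node 0  ⊔preds=011  new=000  stable
  step 10. node 3  ⊔preds=101  new=111  old=011  +wl: 0,6
  step 11. node 0  ⊔preds=111  new=100  old=000  +wl: 
  step 12. node 6  ⊔preds=111  new=111  stable

Least fixpoint reached:
  node 0: 100
  node 1: 010
  node 2: 111
  node 3: 111
  node 4: 101
  node 5: 101
  node 6: 111
  node 7: 101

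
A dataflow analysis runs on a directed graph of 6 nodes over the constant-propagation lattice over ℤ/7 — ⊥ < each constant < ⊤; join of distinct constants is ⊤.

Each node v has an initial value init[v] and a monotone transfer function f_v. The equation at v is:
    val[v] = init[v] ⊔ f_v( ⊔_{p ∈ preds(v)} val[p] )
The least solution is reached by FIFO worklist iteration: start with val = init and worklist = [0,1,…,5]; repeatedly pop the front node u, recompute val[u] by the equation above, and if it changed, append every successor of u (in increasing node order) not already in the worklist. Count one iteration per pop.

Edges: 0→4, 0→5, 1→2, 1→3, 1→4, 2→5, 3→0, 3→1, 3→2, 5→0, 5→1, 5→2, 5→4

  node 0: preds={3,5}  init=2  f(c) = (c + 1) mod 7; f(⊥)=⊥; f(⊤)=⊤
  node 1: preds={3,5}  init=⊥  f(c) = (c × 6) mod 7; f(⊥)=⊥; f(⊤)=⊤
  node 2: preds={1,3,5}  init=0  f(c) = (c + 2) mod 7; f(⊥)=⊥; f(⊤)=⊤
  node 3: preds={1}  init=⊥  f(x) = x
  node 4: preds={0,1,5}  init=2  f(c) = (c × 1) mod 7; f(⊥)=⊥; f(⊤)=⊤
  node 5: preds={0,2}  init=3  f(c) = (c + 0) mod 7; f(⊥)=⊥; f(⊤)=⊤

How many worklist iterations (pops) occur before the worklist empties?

Trace (14 dequeues):
  [1] u=0 | in 3 | out ⊤ | prev 2 | push {}
  [2] u=1 | in 3 | out 4 | prev ⊥ | push {}
  [3] u=2 | in ⊤ | out ⊤ | prev 0 | push {}
  [4] u=3 | in 4 | out 4 | prev ⊥ | push {0,1,2}
  [5] u=4 | in ⊤ | out ⊤ | prev 2 | push {}
  [6] u=5 | in ⊤ | out ⊤ | prev 3 | push {4}
  [7] u=0 | in ⊤ | out ⊤ | ==
  [8] u=1 | in ⊤ | out ⊤ | prev 4 | push {3}
  [9] u=2 | in ⊤ | out ⊤ | ==
  [10] u=4 | in ⊤ | out ⊤ | ==
  [11] u=3 | in ⊤ | out ⊤ | prev 4 | push {0,1,2}
  [12] u=0 | in ⊤ | out ⊤ | ==
  [13] u=1 | in ⊤ | out ⊤ | ==
  [14] u=2 | in ⊤ | out ⊤ | ==

Converged values:
  [0] ⊤
  [1] ⊤
  [2] ⊤
  [3] ⊤
  [4] ⊤
  [5] ⊤

14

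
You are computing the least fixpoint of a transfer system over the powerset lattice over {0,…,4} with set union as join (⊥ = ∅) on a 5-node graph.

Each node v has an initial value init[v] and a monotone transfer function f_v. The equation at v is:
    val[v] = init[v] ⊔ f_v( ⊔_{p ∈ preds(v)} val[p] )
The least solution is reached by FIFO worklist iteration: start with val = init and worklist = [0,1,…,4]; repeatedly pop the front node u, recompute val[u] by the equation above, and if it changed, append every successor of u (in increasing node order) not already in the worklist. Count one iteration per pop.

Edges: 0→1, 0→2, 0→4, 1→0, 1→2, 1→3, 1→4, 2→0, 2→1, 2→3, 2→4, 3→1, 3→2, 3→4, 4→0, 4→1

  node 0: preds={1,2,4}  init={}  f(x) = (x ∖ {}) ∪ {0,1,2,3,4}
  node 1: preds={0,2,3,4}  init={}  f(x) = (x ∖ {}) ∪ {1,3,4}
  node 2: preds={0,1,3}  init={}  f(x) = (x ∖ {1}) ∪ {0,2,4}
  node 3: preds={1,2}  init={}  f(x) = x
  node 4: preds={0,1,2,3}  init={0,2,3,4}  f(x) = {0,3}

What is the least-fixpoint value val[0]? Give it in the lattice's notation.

Worklist (8 pops):
  #1 pop 0: in={0,2,3,4} → {0,1,2,3,4} (was {}); enqueue []
  #2 pop 1: in={0,1,2,3,4} → {0,1,2,3,4} (was {}); enqueue [0]
  #3 pop 2: in={0,1,2,3,4} → {0,2,3,4} (was {}); enqueue [1]
  #4 pop 3: in={0,1,2,3,4} → {0,1,2,3,4} (was {}); enqueue [2]
  #5 pop 4: in={0,1,2,3,4} → {0,2,3,4} (no change)
  #6 pop 0: in={0,1,2,3,4} → {0,1,2,3,4} (no change)
  #7 pop 1: in={0,1,2,3,4} → {0,1,2,3,4} (no change)
  #8 pop 2: in={0,1,2,3,4} → {0,2,3,4} (no change)

Fixpoint:
  val[0] = {0,1,2,3,4}
  val[1] = {0,1,2,3,4}
  val[2] = {0,2,3,4}
  val[3] = {0,1,2,3,4}
  val[4] = {0,2,3,4}

{0,1,2,3,4}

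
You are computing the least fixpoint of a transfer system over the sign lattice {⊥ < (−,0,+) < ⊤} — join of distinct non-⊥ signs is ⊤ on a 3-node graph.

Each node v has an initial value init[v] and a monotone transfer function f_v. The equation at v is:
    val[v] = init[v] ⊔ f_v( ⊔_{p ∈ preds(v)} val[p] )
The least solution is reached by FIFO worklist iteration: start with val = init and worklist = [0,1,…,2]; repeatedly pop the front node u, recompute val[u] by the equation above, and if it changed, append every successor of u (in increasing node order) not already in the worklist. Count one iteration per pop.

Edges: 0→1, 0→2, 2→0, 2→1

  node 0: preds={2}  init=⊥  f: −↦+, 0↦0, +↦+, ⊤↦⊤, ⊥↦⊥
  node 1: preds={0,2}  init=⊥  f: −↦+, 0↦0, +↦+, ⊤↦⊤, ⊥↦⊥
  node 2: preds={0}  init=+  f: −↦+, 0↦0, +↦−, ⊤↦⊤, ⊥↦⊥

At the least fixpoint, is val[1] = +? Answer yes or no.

no

Iteration log — 6 steps:
  step 1. node 0  ⊔preds=+  new=+  old=⊥  +wl: 
  step 2. node 1  ⊔preds=+  new=+  old=⊥  +wl: 
  step 3. node 2  ⊔preds=+  new=⊤  old=+  +wl: 0,1
  step 4. node 0  ⊔preds=⊤  new=⊤  old=+  +wl: 2
  step 5. node 1  ⊔preds=⊤  new=⊤  old=+  +wl: 
  step 6. node 2  ⊔preds=⊤  new=⊤  stable

Least fixpoint reached:
  node 0: ⊤
  node 1: ⊤
  node 2: ⊤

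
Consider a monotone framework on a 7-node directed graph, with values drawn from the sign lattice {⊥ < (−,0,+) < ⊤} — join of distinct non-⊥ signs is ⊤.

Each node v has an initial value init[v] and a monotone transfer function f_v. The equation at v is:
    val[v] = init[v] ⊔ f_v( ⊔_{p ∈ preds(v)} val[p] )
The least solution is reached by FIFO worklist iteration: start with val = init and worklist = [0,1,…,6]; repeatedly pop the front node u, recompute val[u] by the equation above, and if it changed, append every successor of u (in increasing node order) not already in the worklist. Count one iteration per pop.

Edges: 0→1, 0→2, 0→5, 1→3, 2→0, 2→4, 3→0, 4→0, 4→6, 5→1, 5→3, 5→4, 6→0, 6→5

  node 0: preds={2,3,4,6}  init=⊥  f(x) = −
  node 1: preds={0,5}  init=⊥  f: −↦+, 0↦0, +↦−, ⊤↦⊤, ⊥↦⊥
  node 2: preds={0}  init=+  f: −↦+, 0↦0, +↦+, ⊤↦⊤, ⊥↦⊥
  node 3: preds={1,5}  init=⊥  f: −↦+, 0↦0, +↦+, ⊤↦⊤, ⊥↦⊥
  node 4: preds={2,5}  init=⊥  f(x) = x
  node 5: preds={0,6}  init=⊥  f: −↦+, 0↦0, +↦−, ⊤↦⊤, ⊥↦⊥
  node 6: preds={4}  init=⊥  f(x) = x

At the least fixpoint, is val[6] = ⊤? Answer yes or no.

yes

Worklist (20 pops):
  #1 pop 0: in=+ → − (was ⊥); enqueue []
  #2 pop 1: in=− → + (was ⊥); enqueue []
  #3 pop 2: in=− → + (no change)
  #4 pop 3: in=+ → + (was ⊥); enqueue [0]
  #5 pop 4: in=+ → + (was ⊥); enqueue []
  #6 pop 5: in=− → + (was ⊥); enqueue [1,3,4]
  #7 pop 6: in=+ → + (was ⊥); enqueue [5]
  #8 pop 0: in=+ → − (no change)
  #9 pop 1: in=⊤ → ⊤ (was +); enqueue []
  #10 pop 3: in=⊤ → ⊤ (was +); enqueue [0]
  #11 pop 4: in=+ → + (no change)
  #12 pop 5: in=⊤ → ⊤ (was +); enqueue [1,3,4]
  #13 pop 0: in=⊤ → − (no change)
  #14 pop 1: in=⊤ → ⊤ (no change)
  #15 pop 3: in=⊤ → ⊤ (no change)
  #16 pop 4: in=⊤ → ⊤ (was +); enqueue [0,6]
  #17 pop 0: in=⊤ → − (no change)
  #18 pop 6: in=⊤ → ⊤ (was +); enqueue [0,5]
  #19 pop 0: in=⊤ → − (no change)
  #20 pop 5: in=⊤ → ⊤ (no change)

Fixpoint:
  val[0] = −
  val[1] = ⊤
  val[2] = +
  val[3] = ⊤
  val[4] = ⊤
  val[5] = ⊤
  val[6] = ⊤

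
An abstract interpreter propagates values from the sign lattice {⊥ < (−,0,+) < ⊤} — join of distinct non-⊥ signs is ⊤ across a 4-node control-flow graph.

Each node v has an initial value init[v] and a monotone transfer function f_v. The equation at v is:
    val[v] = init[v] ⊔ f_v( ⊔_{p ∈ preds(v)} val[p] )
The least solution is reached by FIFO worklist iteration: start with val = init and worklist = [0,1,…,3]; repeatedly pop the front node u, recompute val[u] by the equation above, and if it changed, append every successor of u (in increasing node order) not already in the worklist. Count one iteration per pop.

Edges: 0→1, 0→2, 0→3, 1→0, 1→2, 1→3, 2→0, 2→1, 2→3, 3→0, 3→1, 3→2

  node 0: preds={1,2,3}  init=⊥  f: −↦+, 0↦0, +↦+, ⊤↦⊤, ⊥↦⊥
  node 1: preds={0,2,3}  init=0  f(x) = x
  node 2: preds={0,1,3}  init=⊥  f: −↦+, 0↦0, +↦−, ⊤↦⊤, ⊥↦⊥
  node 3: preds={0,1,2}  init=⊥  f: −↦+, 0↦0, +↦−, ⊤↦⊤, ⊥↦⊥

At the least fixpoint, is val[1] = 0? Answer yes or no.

Trace (7 dequeues):
  [1] u=0 | in 0 | out 0 | prev ⊥ | push {}
  [2] u=1 | in 0 | out 0 | ==
  [3] u=2 | in 0 | out 0 | prev ⊥ | push {0,1}
  [4] u=3 | in 0 | out 0 | prev ⊥ | push {2}
  [5] u=0 | in 0 | out 0 | ==
  [6] u=1 | in 0 | out 0 | ==
  [7] u=2 | in 0 | out 0 | ==

Converged values:
  [0] 0
  [1] 0
  [2] 0
  [3] 0

yes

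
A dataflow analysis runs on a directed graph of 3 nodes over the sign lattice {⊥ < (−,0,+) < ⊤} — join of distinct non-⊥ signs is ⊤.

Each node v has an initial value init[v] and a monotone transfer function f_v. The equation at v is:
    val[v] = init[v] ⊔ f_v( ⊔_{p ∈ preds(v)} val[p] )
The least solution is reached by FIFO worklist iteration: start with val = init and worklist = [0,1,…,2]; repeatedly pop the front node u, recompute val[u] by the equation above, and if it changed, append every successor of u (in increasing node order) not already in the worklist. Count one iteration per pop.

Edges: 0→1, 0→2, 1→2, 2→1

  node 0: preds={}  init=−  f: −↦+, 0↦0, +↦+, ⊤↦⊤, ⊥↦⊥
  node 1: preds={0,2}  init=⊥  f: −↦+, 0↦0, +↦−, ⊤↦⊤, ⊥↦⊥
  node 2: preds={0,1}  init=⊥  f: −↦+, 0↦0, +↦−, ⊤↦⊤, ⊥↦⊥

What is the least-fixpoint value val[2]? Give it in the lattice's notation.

Worklist (5 pops):
  #1 pop 0: in=⊥ → − (no change)
  #2 pop 1: in=− → + (was ⊥); enqueue []
  #3 pop 2: in=⊤ → ⊤ (was ⊥); enqueue [1]
  #4 pop 1: in=⊤ → ⊤ (was +); enqueue [2]
  #5 pop 2: in=⊤ → ⊤ (no change)

Fixpoint:
  val[0] = −
  val[1] = ⊤
  val[2] = ⊤

⊤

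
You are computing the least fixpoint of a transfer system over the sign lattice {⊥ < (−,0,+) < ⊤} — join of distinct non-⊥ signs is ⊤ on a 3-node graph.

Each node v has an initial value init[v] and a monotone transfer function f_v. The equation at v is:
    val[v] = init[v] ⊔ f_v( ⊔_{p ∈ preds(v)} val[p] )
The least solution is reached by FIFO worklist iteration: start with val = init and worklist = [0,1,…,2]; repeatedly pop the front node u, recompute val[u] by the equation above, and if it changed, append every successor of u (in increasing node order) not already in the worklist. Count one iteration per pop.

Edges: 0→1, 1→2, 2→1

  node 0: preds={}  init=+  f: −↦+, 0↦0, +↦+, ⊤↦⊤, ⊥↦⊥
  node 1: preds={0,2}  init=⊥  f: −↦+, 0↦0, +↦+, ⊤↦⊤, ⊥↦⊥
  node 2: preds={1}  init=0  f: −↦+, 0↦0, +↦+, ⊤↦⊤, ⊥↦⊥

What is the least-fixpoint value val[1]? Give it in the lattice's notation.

Trace (4 dequeues):
  [1] u=0 | in ⊥ | out + | ==
  [2] u=1 | in ⊤ | out ⊤ | prev ⊥ | push {}
  [3] u=2 | in ⊤ | out ⊤ | prev 0 | push {1}
  [4] u=1 | in ⊤ | out ⊤ | ==

Converged values:
  [0] +
  [1] ⊤
  [2] ⊤

⊤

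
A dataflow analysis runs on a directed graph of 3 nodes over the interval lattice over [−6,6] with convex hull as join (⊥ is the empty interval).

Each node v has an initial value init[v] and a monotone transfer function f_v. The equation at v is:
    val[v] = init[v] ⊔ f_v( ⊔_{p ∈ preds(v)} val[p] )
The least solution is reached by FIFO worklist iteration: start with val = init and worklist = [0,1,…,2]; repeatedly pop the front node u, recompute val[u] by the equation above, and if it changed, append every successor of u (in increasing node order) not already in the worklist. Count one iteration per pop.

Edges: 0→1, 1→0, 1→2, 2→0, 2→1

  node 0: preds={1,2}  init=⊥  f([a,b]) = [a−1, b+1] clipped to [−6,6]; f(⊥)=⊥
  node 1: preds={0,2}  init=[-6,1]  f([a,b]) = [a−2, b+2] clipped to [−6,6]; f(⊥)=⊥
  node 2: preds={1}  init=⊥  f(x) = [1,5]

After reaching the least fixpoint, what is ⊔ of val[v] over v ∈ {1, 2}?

[-6,6]

Iteration log — 7 steps:
  step 1. node 0  ⊔preds=[-6,1]  new=[-6,2]  old=⊥  +wl: 
  step 2. node 1  ⊔preds=[-6,2]  new=[-6,4]  old=[-6,1]  +wl: 0
  step 3. node 2  ⊔preds=[-6,4]  new=[1,5]  old=⊥  +wl: 1
  step 4. node 0  ⊔preds=[-6,5]  new=[-6,6]  old=[-6,2]  +wl: 
  step 5. node 1  ⊔preds=[-6,6]  new=[-6,6]  old=[-6,4]  +wl: 0,2
  step 6. node 0  ⊔preds=[-6,6]  new=[-6,6]  stable
  step 7. node 2  ⊔preds=[-6,6]  new=[1,5]  stable

Least fixpoint reached:
  node 0: [-6,6]
  node 1: [-6,6]
  node 2: [1,5]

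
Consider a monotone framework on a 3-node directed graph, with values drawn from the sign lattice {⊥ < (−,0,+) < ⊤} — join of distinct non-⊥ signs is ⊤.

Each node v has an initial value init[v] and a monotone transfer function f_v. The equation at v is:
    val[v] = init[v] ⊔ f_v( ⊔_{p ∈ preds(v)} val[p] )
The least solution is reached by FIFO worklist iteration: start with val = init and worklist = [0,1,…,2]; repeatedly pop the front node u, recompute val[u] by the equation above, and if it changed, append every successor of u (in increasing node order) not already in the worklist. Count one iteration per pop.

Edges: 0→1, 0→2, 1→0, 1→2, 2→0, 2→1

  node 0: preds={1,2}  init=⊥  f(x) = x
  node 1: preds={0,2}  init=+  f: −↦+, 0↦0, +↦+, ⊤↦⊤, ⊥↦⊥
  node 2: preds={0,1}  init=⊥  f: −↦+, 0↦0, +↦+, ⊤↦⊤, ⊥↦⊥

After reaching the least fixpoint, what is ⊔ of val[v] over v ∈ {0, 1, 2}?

+

Worklist (5 pops):
  #1 pop 0: in=+ → + (was ⊥); enqueue []
  #2 pop 1: in=+ → + (no change)
  #3 pop 2: in=+ → + (was ⊥); enqueue [0,1]
  #4 pop 0: in=+ → + (no change)
  #5 pop 1: in=+ → + (no change)

Fixpoint:
  val[0] = +
  val[1] = +
  val[2] = +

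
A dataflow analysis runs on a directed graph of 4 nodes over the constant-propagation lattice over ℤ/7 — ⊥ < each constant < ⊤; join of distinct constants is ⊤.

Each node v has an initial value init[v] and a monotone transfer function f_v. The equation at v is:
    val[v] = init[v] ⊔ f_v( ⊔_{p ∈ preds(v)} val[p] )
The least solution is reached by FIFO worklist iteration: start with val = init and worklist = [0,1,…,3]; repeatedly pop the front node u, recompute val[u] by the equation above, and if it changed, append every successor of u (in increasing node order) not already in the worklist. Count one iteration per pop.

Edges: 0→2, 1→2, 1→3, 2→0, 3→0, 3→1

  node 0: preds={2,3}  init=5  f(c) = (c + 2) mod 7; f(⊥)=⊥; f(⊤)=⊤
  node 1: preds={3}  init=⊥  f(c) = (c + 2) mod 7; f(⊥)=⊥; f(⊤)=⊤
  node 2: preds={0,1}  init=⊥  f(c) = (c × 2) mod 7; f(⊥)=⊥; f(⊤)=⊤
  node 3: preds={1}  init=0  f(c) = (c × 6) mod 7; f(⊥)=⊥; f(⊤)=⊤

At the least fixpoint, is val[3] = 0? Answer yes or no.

no

Trace (8 dequeues):
  [1] u=0 | in 0 | out ⊤ | prev 5 | push {}
  [2] u=1 | in 0 | out 2 | prev ⊥ | push {}
  [3] u=2 | in ⊤ | out ⊤ | prev ⊥ | push {0}
  [4] u=3 | in 2 | out ⊤ | prev 0 | push {1}
  [5] u=0 | in ⊤ | out ⊤ | ==
  [6] u=1 | in ⊤ | out ⊤ | prev 2 | push {2,3}
  [7] u=2 | in ⊤ | out ⊤ | ==
  [8] u=3 | in ⊤ | out ⊤ | ==

Converged values:
  [0] ⊤
  [1] ⊤
  [2] ⊤
  [3] ⊤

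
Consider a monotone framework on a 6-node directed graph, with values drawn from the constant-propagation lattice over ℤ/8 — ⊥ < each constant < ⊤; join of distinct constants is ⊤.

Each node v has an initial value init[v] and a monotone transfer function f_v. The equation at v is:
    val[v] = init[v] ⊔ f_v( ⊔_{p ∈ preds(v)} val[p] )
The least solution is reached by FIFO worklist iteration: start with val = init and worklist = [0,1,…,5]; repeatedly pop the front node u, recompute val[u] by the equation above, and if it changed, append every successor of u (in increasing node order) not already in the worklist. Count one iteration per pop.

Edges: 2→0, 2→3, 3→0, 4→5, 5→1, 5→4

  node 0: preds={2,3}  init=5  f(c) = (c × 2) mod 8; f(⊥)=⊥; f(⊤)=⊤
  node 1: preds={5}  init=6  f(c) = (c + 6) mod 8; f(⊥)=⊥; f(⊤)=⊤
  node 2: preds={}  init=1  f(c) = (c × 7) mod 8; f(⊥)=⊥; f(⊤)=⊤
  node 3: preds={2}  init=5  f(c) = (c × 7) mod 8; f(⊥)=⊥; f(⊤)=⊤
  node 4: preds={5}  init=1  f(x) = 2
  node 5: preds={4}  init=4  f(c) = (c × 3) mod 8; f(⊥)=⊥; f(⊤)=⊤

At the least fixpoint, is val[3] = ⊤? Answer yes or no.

yes

Trace (9 dequeues):
  [1] u=0 | in ⊤ | out ⊤ | prev 5 | push {}
  [2] u=1 | in 4 | out ⊤ | prev 6 | push {}
  [3] u=2 | in ⊥ | out 1 | ==
  [4] u=3 | in 1 | out ⊤ | prev 5 | push {0}
  [5] u=4 | in 4 | out ⊤ | prev 1 | push {}
  [6] u=5 | in ⊤ | out ⊤ | prev 4 | push {1,4}
  [7] u=0 | in ⊤ | out ⊤ | ==
  [8] u=1 | in ⊤ | out ⊤ | ==
  [9] u=4 | in ⊤ | out ⊤ | ==

Converged values:
  [0] ⊤
  [1] ⊤
  [2] 1
  [3] ⊤
  [4] ⊤
  [5] ⊤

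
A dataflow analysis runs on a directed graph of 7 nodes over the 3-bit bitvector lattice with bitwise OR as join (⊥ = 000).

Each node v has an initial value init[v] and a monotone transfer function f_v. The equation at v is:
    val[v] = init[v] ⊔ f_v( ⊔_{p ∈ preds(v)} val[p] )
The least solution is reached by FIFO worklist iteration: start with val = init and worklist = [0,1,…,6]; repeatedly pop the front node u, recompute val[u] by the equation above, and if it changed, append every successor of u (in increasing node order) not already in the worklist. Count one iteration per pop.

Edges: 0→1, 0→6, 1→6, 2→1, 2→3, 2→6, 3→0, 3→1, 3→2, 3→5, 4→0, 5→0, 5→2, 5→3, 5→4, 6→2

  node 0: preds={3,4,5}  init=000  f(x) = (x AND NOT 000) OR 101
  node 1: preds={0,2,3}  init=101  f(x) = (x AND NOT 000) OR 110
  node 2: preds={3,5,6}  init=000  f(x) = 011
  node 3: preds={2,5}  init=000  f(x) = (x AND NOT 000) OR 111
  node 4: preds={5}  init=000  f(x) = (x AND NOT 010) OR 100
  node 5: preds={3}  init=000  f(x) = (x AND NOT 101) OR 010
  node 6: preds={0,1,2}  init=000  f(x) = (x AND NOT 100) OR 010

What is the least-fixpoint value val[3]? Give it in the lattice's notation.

111

Trace (14 dequeues):
  [1] u=0 | in 000 | out 101 | prev 000 | push {}
  [2] u=1 | in 101 | out 111 | prev 101 | push {}
  [3] u=2 | in 000 | out 011 | prev 000 | push {1}
  [4] u=3 | in 011 | out 111 | prev 000 | push {0,2}
  [5] u=4 | in 000 | out 100 | prev 000 | push {}
  [6] u=5 | in 111 | out 010 | prev 000 | push {3,4}
  [7] u=6 | in 111 | out 011 | prev 000 | push {}
  [8] u=1 | in 111 | out 111 | ==
  [9] u=0 | in 111 | out 111 | prev 101 | push {1,6}
  [10] u=2 | in 111 | out 011 | ==
  [11] u=3 | in 011 | out 111 | ==
  [12] u=4 | in 010 | out 100 | ==
  [13] u=1 | in 111 | out 111 | ==
  [14] u=6 | in 111 | out 011 | ==

Converged values:
  [0] 111
  [1] 111
  [2] 011
  [3] 111
  [4] 100
  [5] 010
  [6] 011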